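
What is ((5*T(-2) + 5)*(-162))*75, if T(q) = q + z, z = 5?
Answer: -243000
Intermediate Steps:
T(q) = 5 + q (T(q) = q + 5 = 5 + q)
((5*T(-2) + 5)*(-162))*75 = ((5*(5 - 2) + 5)*(-162))*75 = ((5*3 + 5)*(-162))*75 = ((15 + 5)*(-162))*75 = (20*(-162))*75 = -3240*75 = -243000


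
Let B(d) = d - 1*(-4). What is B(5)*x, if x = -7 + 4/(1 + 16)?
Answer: -1035/17 ≈ -60.882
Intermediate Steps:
B(d) = 4 + d (B(d) = d + 4 = 4 + d)
x = -115/17 (x = -7 + 4/17 = -115/17 ≈ -6.7647)
B(5)*x = (4 + 5)*(-115/17) = 9*(-115/17) = -1035/17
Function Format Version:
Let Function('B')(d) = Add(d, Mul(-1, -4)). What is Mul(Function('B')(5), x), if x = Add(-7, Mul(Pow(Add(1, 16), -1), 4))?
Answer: Rational(-1035, 17) ≈ -60.882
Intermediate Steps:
Function('B')(d) = Add(4, d) (Function('B')(d) = Add(d, 4) = Add(4, d))
x = Rational(-115, 17) (x = Add(-7, Mul(Pow(17, -1), 4)) = Add(-7, Mul(Rational(1, 17), 4)) = Add(-7, Rational(4, 17)) = Rational(-115, 17) ≈ -6.7647)
Mul(Function('B')(5), x) = Mul(Add(4, 5), Rational(-115, 17)) = Mul(9, Rational(-115, 17)) = Rational(-1035, 17)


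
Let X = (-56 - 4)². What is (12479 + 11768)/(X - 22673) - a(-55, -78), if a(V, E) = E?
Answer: 1463447/19073 ≈ 76.729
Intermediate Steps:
X = 3600 (X = (-60)² = 3600)
(12479 + 11768)/(X - 22673) - a(-55, -78) = (12479 + 11768)/(3600 - 22673) - 1*(-78) = 24247/(-19073) + 78 = 24247*(-1/19073) + 78 = -24247/19073 + 78 = 1463447/19073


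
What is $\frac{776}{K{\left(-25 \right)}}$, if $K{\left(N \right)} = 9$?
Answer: $\frac{776}{9} \approx 86.222$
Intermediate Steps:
$\frac{776}{K{\left(-25 \right)}} = \frac{776}{9}$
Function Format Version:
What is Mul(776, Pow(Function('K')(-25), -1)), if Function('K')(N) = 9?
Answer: Rational(776, 9) ≈ 86.222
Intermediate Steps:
Mul(776, Pow(Function('K')(-25), -1)) = Mul(776, Pow(9, -1)) = Mul(776, Rational(1, 9)) = Rational(776, 9)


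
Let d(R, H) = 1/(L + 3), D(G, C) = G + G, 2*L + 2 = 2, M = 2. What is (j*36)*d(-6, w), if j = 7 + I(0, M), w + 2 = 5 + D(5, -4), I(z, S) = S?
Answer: 108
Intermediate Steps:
L = 0 (L = -1 + (½)*2 = -1 + 1 = 0)
D(G, C) = 2*G
w = 13 (w = -2 + (5 + 2*5) = -2 + (5 + 10) = -2 + 15 = 13)
d(R, H) = ⅓ (d(R, H) = 1/(0 + 3) = 1/3 = ⅓)
j = 9 (j = 7 + 2 = 9)
(j*36)*d(-6, w) = (9*36)*(⅓) = 324*(⅓) = 108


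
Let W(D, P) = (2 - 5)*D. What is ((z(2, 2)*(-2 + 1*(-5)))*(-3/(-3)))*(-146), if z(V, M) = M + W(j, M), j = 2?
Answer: -4088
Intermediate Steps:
W(D, P) = -3*D
z(V, M) = -6 + M (z(V, M) = M - 3*2 = M - 6 = -6 + M)
((z(2, 2)*(-2 + 1*(-5)))*(-3/(-3)))*(-146) = (((-6 + 2)*(-2 + 1*(-5)))*(-3/(-3)))*(-146) = ((-4*(-2 - 5))*(-3*(-1/3)))*(-146) = (-4*(-7)*1)*(-146) = (28*1)*(-146) = 28*(-146) = -4088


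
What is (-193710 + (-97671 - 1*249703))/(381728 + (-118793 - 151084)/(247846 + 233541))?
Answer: -260470803508/183758626859 ≈ -1.4175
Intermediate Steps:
(-193710 + (-97671 - 1*249703))/(381728 + (-118793 - 151084)/(247846 + 233541)) = (-193710 + (-97671 - 249703))/(381728 - 269877/481387) = (-193710 - 347374)/(381728 - 269877*1/481387) = -541084/(381728 - 269877/481387) = -541084/183758626859/481387 = -541084*481387/183758626859 = -260470803508/183758626859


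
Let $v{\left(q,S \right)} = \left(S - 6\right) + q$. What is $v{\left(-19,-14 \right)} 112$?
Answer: $-4368$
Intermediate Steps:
$v{\left(q,S \right)} = -6 + S + q$ ($v{\left(q,S \right)} = \left(-6 + S\right) + q = -6 + S + q$)
$v{\left(-19,-14 \right)} 112 = \left(-6 - 14 - 19\right) 112 = \left(-39\right) 112 = -4368$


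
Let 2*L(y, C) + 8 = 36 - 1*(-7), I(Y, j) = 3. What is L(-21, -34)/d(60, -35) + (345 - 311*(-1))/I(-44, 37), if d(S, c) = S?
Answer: 5255/24 ≈ 218.96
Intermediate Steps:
L(y, C) = 35/2 (L(y, C) = -4 + (36 - 1*(-7))/2 = -4 + (36 + 7)/2 = -4 + (½)*43 = -4 + 43/2 = 35/2)
L(-21, -34)/d(60, -35) + (345 - 311*(-1))/I(-44, 37) = (35/2)/60 + (345 - 311*(-1))/3 = (35/2)*(1/60) + (345 - 1*(-311))*(⅓) = 7/24 + (345 + 311)*(⅓) = 7/24 + 656*(⅓) = 7/24 + 656/3 = 5255/24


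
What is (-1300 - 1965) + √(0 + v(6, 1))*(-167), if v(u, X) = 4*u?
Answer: -3265 - 334*√6 ≈ -4083.1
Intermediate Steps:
(-1300 - 1965) + √(0 + v(6, 1))*(-167) = (-1300 - 1965) + √(0 + 4*6)*(-167) = -3265 + √(0 + 24)*(-167) = -3265 + √24*(-167) = -3265 + (2*√6)*(-167) = -3265 - 334*√6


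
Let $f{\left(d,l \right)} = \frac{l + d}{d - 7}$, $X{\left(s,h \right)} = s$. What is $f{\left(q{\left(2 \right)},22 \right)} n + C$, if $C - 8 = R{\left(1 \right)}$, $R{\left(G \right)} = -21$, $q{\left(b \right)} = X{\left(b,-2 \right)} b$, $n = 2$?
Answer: $- \frac{91}{3} \approx -30.333$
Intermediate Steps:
$q{\left(b \right)} = b^{2}$ ($q{\left(b \right)} = b b = b^{2}$)
$C = -13$ ($C = 8 - 21 = -13$)
$f{\left(d,l \right)} = \frac{d + l}{-7 + d}$
$f{\left(q{\left(2 \right)},22 \right)} n + C = \frac{2^{2} + 22}{-7 + 2^{2}} \cdot 2 - 13 = \frac{4 + 22}{-7 + 4} \cdot 2 - 13 = \frac{1}{-3} \cdot 26 \cdot 2 - 13 = \left(- \frac{1}{3}\right) 26 \cdot 2 - 13 = \left(- \frac{26}{3}\right) 2 - 13 = - \frac{52}{3} - 13 = - \frac{91}{3}$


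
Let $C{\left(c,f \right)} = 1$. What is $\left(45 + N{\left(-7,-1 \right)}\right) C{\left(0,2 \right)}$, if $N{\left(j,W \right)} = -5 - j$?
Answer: $47$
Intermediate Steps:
$\left(45 + N{\left(-7,-1 \right)}\right) C{\left(0,2 \right)} = \left(45 - -2\right) 1 = \left(45 + \left(-5 + 7\right)\right) 1 = \left(45 + 2\right) 1 = 47 \cdot 1 = 47$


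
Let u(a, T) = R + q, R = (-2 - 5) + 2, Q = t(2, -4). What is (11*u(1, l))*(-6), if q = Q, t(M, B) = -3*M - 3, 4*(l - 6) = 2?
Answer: 924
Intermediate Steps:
l = 13/2 (l = 6 + (1/4)*2 = 6 + 1/2 = 13/2 ≈ 6.5000)
t(M, B) = -3 - 3*M
Q = -9 (Q = -3 - 3*2 = -3 - 6 = -9)
R = -5 (R = -7 + 2 = -5)
q = -9
u(a, T) = -14 (u(a, T) = -5 - 9 = -14)
(11*u(1, l))*(-6) = (11*(-14))*(-6) = -154*(-6) = 924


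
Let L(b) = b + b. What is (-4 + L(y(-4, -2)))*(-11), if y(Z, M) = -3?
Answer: 110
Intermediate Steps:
L(b) = 2*b
(-4 + L(y(-4, -2)))*(-11) = (-4 + 2*(-3))*(-11) = (-4 - 6)*(-11) = -10*(-11) = 110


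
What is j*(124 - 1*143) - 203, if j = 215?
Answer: -4288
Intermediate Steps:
j*(124 - 1*143) - 203 = 215*(124 - 1*143) - 203 = 215*(124 - 143) - 203 = 215*(-19) - 203 = -4085 - 203 = -4288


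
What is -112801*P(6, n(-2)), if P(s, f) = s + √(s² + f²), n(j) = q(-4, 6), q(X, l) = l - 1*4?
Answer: -676806 - 225602*√10 ≈ -1.3902e+6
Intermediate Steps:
q(X, l) = -4 + l (q(X, l) = l - 4 = -4 + l)
n(j) = 2 (n(j) = -4 + 6 = 2)
P(s, f) = s + √(f² + s²)
-112801*P(6, n(-2)) = -112801*(6 + √(2² + 6²)) = -112801*(6 + √(4 + 36)) = -112801*(6 + √40) = -112801*(6 + 2*√10) = -676806 - 225602*√10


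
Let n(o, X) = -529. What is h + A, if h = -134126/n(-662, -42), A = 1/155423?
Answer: 20846265827/82218767 ≈ 253.55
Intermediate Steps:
A = 1/155423 ≈ 6.4341e-6
h = 134126/529 (h = -134126/(-529) = -134126*(-1/529) = 134126/529 ≈ 253.55)
h + A = 134126/529 + 1/155423 = 20846265827/82218767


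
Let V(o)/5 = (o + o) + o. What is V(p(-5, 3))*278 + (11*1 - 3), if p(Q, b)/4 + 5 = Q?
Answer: -166792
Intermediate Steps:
p(Q, b) = -20 + 4*Q
V(o) = 15*o (V(o) = 5*((o + o) + o) = 5*(2*o + o) = 5*(3*o) = 15*o)
V(p(-5, 3))*278 + (11*1 - 3) = (15*(-20 + 4*(-5)))*278 + (11*1 - 3) = (15*(-20 - 20))*278 + (11 - 3) = (15*(-40))*278 + 8 = -600*278 + 8 = -166800 + 8 = -166792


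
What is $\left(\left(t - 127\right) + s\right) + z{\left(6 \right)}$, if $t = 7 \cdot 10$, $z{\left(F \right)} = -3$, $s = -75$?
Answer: $-135$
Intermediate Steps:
$t = 70$
$\left(\left(t - 127\right) + s\right) + z{\left(6 \right)} = \left(\left(70 - 127\right) - 75\right) - 3 = \left(-57 - 75\right) - 3 = -132 - 3 = -135$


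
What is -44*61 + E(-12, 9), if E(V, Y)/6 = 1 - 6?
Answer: -2714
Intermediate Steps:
E(V, Y) = -30 (E(V, Y) = 6*(1 - 6) = 6*(-5) = -30)
-44*61 + E(-12, 9) = -44*61 - 30 = -2684 - 30 = -2714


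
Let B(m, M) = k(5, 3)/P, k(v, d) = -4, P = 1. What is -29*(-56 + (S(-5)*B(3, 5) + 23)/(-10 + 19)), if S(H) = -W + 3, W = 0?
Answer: 14297/9 ≈ 1588.6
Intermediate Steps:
B(m, M) = -4 (B(m, M) = -4/1 = -4*1 = -4)
S(H) = 3 (S(H) = -1*0 + 3 = 0 + 3 = 3)
-29*(-56 + (S(-5)*B(3, 5) + 23)/(-10 + 19)) = -29*(-56 + (3*(-4) + 23)/(-10 + 19)) = -29*(-56 + (-12 + 23)/9) = -29*(-56 + 11*(⅑)) = -29*(-56 + 11/9) = -29*(-493/9) = 14297/9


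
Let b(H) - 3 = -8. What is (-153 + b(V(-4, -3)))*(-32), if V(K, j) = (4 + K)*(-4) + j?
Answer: 5056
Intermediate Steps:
V(K, j) = -16 + j - 4*K (V(K, j) = (-16 - 4*K) + j = -16 + j - 4*K)
b(H) = -5 (b(H) = 3 - 8 = -5)
(-153 + b(V(-4, -3)))*(-32) = (-153 - 5)*(-32) = -158*(-32) = 5056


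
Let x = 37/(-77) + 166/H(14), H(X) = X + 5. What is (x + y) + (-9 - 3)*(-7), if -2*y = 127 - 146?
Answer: 297739/2926 ≈ 101.76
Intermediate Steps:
y = 19/2 (y = -(127 - 146)/2 = -½*(-19) = 19/2 ≈ 9.5000)
H(X) = 5 + X
x = 12079/1463 (x = 37/(-77) + 166/(5 + 14) = 37*(-1/77) + 166/19 = -37/77 + 166*(1/19) = -37/77 + 166/19 = 12079/1463 ≈ 8.2563)
(x + y) + (-9 - 3)*(-7) = (12079/1463 + 19/2) + (-9 - 3)*(-7) = 51955/2926 - 12*(-7) = 51955/2926 + 84 = 297739/2926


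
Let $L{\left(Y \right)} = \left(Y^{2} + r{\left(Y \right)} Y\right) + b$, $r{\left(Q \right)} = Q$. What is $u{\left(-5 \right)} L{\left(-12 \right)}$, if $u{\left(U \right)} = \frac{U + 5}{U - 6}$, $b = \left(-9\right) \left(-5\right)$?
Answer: $0$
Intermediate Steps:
$b = 45$
$u{\left(U \right)} = \frac{5 + U}{-6 + U}$
$L{\left(Y \right)} = 45 + 2 Y^{2}$ ($L{\left(Y \right)} = \left(Y^{2} + Y Y\right) + 45 = \left(Y^{2} + Y^{2}\right) + 45 = 2 Y^{2} + 45 = 45 + 2 Y^{2}$)
$u{\left(-5 \right)} L{\left(-12 \right)} = \frac{5 - 5}{-6 - 5} \left(45 + 2 \left(-12\right)^{2}\right) = \frac{1}{-11} \cdot 0 \left(45 + 2 \cdot 144\right) = \left(- \frac{1}{11}\right) 0 \left(45 + 288\right) = 0 \cdot 333 = 0$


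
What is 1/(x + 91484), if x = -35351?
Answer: 1/56133 ≈ 1.7815e-5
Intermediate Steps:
1/(x + 91484) = 1/(-35351 + 91484) = 1/56133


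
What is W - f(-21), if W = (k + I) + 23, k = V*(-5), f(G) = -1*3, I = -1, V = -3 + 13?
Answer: -25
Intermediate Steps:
V = 10
f(G) = -3
k = -50 (k = 10*(-5) = -50)
W = -28 (W = (-50 - 1) + 23 = -51 + 23 = -28)
W - f(-21) = -28 - 1*(-3) = -28 + 3 = -25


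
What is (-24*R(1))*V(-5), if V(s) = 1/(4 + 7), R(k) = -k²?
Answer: 24/11 ≈ 2.1818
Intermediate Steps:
V(s) = 1/11
(-24*R(1))*V(-5) = -(-24)*1²*(1/11) = -(-24)*(1/11) = -24*(-1)*(1/11) = 24*(1/11) = 24/11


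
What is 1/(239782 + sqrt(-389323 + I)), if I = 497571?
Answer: 119891/28747649638 - sqrt(27062)/28747649638 ≈ 4.1647e-6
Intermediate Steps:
1/(239782 + sqrt(-389323 + I)) = 1/(239782 + sqrt(-389323 + 497571)) = 1/(239782 + sqrt(108248)) = 1/(239782 + 2*sqrt(27062))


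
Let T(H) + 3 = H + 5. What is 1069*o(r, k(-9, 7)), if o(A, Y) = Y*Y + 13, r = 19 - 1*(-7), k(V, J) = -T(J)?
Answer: 100486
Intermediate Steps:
T(H) = 2 + H (T(H) = -3 + (H + 5) = -3 + (5 + H) = 2 + H)
k(V, J) = -2 - J (k(V, J) = -(2 + J) = -2 - J)
r = 26 (r = 19 + 7 = 26)
o(A, Y) = 13 + Y² (o(A, Y) = Y² + 13 = 13 + Y²)
1069*o(r, k(-9, 7)) = 1069*(13 + (-2 - 1*7)²) = 1069*(13 + (-2 - 7)²) = 1069*(13 + (-9)²) = 1069*(13 + 81) = 1069*94 = 100486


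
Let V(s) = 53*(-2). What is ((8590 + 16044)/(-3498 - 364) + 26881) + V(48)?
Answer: 51690208/1931 ≈ 26769.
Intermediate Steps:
V(s) = -106
((8590 + 16044)/(-3498 - 364) + 26881) + V(48) = ((8590 + 16044)/(-3498 - 364) + 26881) - 106 = (24634/(-3862) + 26881) - 106 = (24634*(-1/3862) + 26881) - 106 = (-12317/1931 + 26881) - 106 = 51894894/1931 - 106 = 51690208/1931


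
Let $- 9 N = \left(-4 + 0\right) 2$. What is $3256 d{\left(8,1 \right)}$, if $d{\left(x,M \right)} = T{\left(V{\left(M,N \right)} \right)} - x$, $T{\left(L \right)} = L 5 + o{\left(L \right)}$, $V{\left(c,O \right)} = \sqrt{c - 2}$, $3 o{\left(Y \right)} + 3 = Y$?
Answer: $-29304 + \frac{52096 i}{3} \approx -29304.0 + 17365.0 i$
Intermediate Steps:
$o{\left(Y \right)} = -1 + \frac{Y}{3}$
$N = \frac{8}{9}$ ($N = - \frac{\left(-4 + 0\right) 2}{9} = - \frac{\left(-4\right) 2}{9} = \left(- \frac{1}{9}\right) \left(-8\right) = \frac{8}{9} \approx 0.88889$)
$V{\left(c,O \right)} = \sqrt{-2 + c}$
$T{\left(L \right)} = -1 + \frac{16 L}{3}$ ($T{\left(L \right)} = L 5 + \left(-1 + \frac{L}{3}\right) = 5 L + \left(-1 + \frac{L}{3}\right) = -1 + \frac{16 L}{3}$)
$d{\left(x,M \right)} = -1 - x + \frac{16 \sqrt{-2 + M}}{3}$ ($d{\left(x,M \right)} = \left(-1 + \frac{16 \sqrt{-2 + M}}{3}\right) - x = -1 - x + \frac{16 \sqrt{-2 + M}}{3}$)
$3256 d{\left(8,1 \right)} = 3256 \left(-1 - 8 + \frac{16 \sqrt{-2 + 1}}{3}\right) = 3256 \left(-1 - 8 + \frac{16 \sqrt{-1}}{3}\right) = 3256 \left(-1 - 8 + \frac{16 i}{3}\right) = 3256 \left(-9 + \frac{16 i}{3}\right) = -29304 + \frac{52096 i}{3}$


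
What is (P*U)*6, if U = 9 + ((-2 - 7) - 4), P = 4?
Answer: -96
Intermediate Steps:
U = -4 (U = 9 + (-9 - 4) = 9 - 13 = -4)
(P*U)*6 = (4*(-4))*6 = -16*6 = -96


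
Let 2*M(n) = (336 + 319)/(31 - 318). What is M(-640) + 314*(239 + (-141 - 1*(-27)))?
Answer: 22528845/574 ≈ 39249.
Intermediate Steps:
M(n) = -655/574 (M(n) = ((336 + 319)/(31 - 318))/2 = (655/(-287))/2 = (655*(-1/287))/2 = (1/2)*(-655/287) = -655/574)
M(-640) + 314*(239 + (-141 - 1*(-27))) = -655/574 + 314*(239 + (-141 - 1*(-27))) = -655/574 + 314*(239 + (-141 + 27)) = -655/574 + 314*(239 - 114) = -655/574 + 314*125 = -655/574 + 39250 = 22528845/574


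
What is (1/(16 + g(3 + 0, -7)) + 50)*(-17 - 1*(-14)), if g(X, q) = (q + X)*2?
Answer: -1203/8 ≈ -150.38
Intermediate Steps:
g(X, q) = 2*X + 2*q (g(X, q) = (X + q)*2 = 2*X + 2*q)
(1/(16 + g(3 + 0, -7)) + 50)*(-17 - 1*(-14)) = (1/(16 + (2*(3 + 0) + 2*(-7))) + 50)*(-17 - 1*(-14)) = (1/(16 + (2*3 - 14)) + 50)*(-17 + 14) = (1/(16 + (6 - 14)) + 50)*(-3) = (1/(16 - 8) + 50)*(-3) = (1/8 + 50)*(-3) = (401/8)*(-3) = -1203/8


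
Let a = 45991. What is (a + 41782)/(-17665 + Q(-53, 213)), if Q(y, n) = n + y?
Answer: -87773/17505 ≈ -5.0142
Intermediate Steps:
(a + 41782)/(-17665 + Q(-53, 213)) = (45991 + 41782)/(-17665 + (213 - 53)) = 87773/(-17665 + 160) = 87773/(-17505) = 87773*(-1/17505) = -87773/17505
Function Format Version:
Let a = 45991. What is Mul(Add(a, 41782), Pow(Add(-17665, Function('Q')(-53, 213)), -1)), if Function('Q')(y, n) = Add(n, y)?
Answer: Rational(-87773, 17505) ≈ -5.0142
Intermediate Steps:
Mul(Add(a, 41782), Pow(Add(-17665, Function('Q')(-53, 213)), -1)) = Mul(Add(45991, 41782), Pow(Add(-17665, Add(213, -53)), -1)) = Mul(87773, Pow(Add(-17665, 160), -1)) = Mul(87773, Pow(-17505, -1)) = Mul(87773, Rational(-1, 17505)) = Rational(-87773, 17505)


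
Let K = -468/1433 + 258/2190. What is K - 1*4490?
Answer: -2348581251/523045 ≈ -4490.2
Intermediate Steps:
K = -109201/523045 (K = -468*1/1433 + 258*(1/2190) = -468/1433 + 43/365 = -109201/523045 ≈ -0.20878)
K - 1*4490 = -109201/523045 - 1*4490 = -109201/523045 - 4490 = -2348581251/523045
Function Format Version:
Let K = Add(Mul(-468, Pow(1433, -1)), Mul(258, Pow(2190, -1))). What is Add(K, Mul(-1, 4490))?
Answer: Rational(-2348581251, 523045) ≈ -4490.2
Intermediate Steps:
K = Rational(-109201, 523045) (K = Add(Mul(-468, Rational(1, 1433)), Mul(258, Rational(1, 2190))) = Add(Rational(-468, 1433), Rational(43, 365)) = Rational(-109201, 523045) ≈ -0.20878)
Add(K, Mul(-1, 4490)) = Add(Rational(-109201, 523045), Mul(-1, 4490)) = Add(Rational(-109201, 523045), -4490) = Rational(-2348581251, 523045)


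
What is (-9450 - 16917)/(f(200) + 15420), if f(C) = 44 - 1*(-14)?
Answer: -26367/15478 ≈ -1.7035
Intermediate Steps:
f(C) = 58 (f(C) = 44 + 14 = 58)
(-9450 - 16917)/(f(200) + 15420) = (-9450 - 16917)/(58 + 15420) = -26367/15478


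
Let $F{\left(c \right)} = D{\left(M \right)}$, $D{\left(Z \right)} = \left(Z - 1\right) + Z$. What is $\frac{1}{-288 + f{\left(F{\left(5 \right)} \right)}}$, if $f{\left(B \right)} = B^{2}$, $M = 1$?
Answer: $- \frac{1}{287} \approx -0.0034843$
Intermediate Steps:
$D{\left(Z \right)} = -1 + 2 Z$ ($D{\left(Z \right)} = \left(-1 + Z\right) + Z = -1 + 2 Z$)
$F{\left(c \right)} = 1$ ($F{\left(c \right)} = -1 + 2 \cdot 1 = -1 + 2 = 1$)
$\frac{1}{-288 + f{\left(F{\left(5 \right)} \right)}} = \frac{1}{-288 + 1^{2}} = \frac{1}{-288 + 1} = \frac{1}{-287} = - \frac{1}{287}$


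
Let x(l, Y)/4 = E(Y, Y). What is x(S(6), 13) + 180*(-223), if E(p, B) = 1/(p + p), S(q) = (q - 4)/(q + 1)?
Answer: -521818/13 ≈ -40140.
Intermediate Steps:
S(q) = (-4 + q)/(1 + q)
E(p, B) = 1/(2*p)
x(l, Y) = 2/Y (x(l, Y) = 4*(1/(2*Y)) = 2/Y)
x(S(6), 13) + 180*(-223) = 2/13 + 180*(-223) = 2*(1/13) - 40140 = 2/13 - 40140 = -521818/13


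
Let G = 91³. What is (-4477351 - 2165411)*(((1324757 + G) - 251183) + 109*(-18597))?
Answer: 1328074121136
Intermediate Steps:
G = 753571
(-4477351 - 2165411)*(((1324757 + G) - 251183) + 109*(-18597)) = (-4477351 - 2165411)*(((1324757 + 753571) - 251183) + 109*(-18597)) = -6642762*((2078328 - 251183) - 2027073) = -6642762*(1827145 - 2027073) = -6642762*(-199928) = 1328074121136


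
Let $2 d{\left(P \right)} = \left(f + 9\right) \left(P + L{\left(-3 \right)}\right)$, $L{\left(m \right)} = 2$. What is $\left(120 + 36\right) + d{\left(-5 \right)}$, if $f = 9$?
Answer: $129$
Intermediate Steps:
$d{\left(P \right)} = 18 + 9 P$ ($d{\left(P \right)} = \frac{\left(9 + 9\right) \left(P + 2\right)}{2} = \frac{18 \left(2 + P\right)}{2} = \frac{36 + 18 P}{2} = 18 + 9 P$)
$\left(120 + 36\right) + d{\left(-5 \right)} = \left(120 + 36\right) + \left(18 + 9 \left(-5\right)\right) = 156 + \left(18 - 45\right) = 156 - 27 = 129$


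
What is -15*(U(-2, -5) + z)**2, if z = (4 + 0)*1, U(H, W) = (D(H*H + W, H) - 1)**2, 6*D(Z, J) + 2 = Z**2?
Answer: -186245/432 ≈ -431.12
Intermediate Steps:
D(Z, J) = -1/3 + Z**2/6
U(H, W) = (-4/3 + (W + H**2)**2/6)**2 (U(H, W) = ((-1/3 + (H*H + W)**2/6) - 1)**2 = ((-1/3 + (H**2 + W)**2/6) - 1)**2 = ((-1/3 + (W + H**2)**2/6) - 1)**2 = (-4/3 + (W + H**2)**2/6)**2)
z = 4 (z = 4*1 = 4)
-15*(U(-2, -5) + z)**2 = -15*((-8 + (-5 + (-2)**2)**2)**2/36 + 4)**2 = -15*((-8 + (-5 + 4)**2)**2/36 + 4)**2 = -15*((-8 + (-1)**2)**2/36 + 4)**2 = -15*((-8 + 1)**2/36 + 4)**2 = -15*((1/36)*(-7)**2 + 4)**2 = -15*((1/36)*49 + 4)**2 = -15*(49/36 + 4)**2 = -15*(193/36)**2 = -15*37249/1296 = -186245/432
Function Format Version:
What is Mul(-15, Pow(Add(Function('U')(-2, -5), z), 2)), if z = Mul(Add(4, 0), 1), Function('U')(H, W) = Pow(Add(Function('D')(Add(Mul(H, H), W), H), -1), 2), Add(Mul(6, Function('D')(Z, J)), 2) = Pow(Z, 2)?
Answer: Rational(-186245, 432) ≈ -431.12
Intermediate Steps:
Function('D')(Z, J) = Add(Rational(-1, 3), Mul(Rational(1, 6), Pow(Z, 2)))
Function('U')(H, W) = Pow(Add(Rational(-4, 3), Mul(Rational(1, 6), Pow(Add(W, Pow(H, 2)), 2))), 2) (Function('U')(H, W) = Pow(Add(Add(Rational(-1, 3), Mul(Rational(1, 6), Pow(Add(Mul(H, H), W), 2))), -1), 2) = Pow(Add(Add(Rational(-1, 3), Mul(Rational(1, 6), Pow(Add(Pow(H, 2), W), 2))), -1), 2) = Pow(Add(Add(Rational(-1, 3), Mul(Rational(1, 6), Pow(Add(W, Pow(H, 2)), 2))), -1), 2) = Pow(Add(Rational(-4, 3), Mul(Rational(1, 6), Pow(Add(W, Pow(H, 2)), 2))), 2))
z = 4 (z = Mul(4, 1) = 4)
Mul(-15, Pow(Add(Function('U')(-2, -5), z), 2)) = Mul(-15, Pow(Add(Mul(Rational(1, 36), Pow(Add(-8, Pow(Add(-5, Pow(-2, 2)), 2)), 2)), 4), 2)) = Mul(-15, Pow(Add(Mul(Rational(1, 36), Pow(Add(-8, Pow(Add(-5, 4), 2)), 2)), 4), 2)) = Mul(-15, Pow(Add(Mul(Rational(1, 36), Pow(Add(-8, Pow(-1, 2)), 2)), 4), 2)) = Mul(-15, Pow(Add(Mul(Rational(1, 36), Pow(Add(-8, 1), 2)), 4), 2)) = Mul(-15, Pow(Add(Mul(Rational(1, 36), Pow(-7, 2)), 4), 2)) = Mul(-15, Pow(Add(Mul(Rational(1, 36), 49), 4), 2)) = Mul(-15, Pow(Add(Rational(49, 36), 4), 2)) = Mul(-15, Pow(Rational(193, 36), 2)) = Mul(-15, Rational(37249, 1296)) = Rational(-186245, 432)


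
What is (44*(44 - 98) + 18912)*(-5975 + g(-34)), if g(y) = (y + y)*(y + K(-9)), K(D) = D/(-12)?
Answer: -61414704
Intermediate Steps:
K(D) = -D/12 (K(D) = D*(-1/12) = -D/12)
g(y) = 2*y*(3/4 + y) (g(y) = (y + y)*(y - 1/12*(-9)) = (2*y)*(y + 3/4) = (2*y)*(3/4 + y) = 2*y*(3/4 + y))
(44*(44 - 98) + 18912)*(-5975 + g(-34)) = (44*(44 - 98) + 18912)*(-5975 + (1/2)*(-34)*(3 + 4*(-34))) = (44*(-54) + 18912)*(-5975 + (1/2)*(-34)*(3 - 136)) = (-2376 + 18912)*(-5975 + (1/2)*(-34)*(-133)) = 16536*(-5975 + 2261) = 16536*(-3714) = -61414704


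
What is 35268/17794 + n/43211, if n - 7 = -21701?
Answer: 81281608/54921181 ≈ 1.4800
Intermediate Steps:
n = -21694 (n = 7 - 21701 = -21694)
35268/17794 + n/43211 = 35268/17794 - 21694/43211 = 35268*(1/17794) - 21694*1/43211 = 17634/8897 - 21694/43211 = 81281608/54921181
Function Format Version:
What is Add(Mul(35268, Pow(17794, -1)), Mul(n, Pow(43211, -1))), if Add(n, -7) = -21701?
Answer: Rational(81281608, 54921181) ≈ 1.4800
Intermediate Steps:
n = -21694 (n = Add(7, -21701) = -21694)
Add(Mul(35268, Pow(17794, -1)), Mul(n, Pow(43211, -1))) = Add(Mul(35268, Pow(17794, -1)), Mul(-21694, Pow(43211, -1))) = Add(Mul(35268, Rational(1, 17794)), Mul(-21694, Rational(1, 43211))) = Add(Rational(17634, 8897), Rational(-21694, 43211)) = Rational(81281608, 54921181)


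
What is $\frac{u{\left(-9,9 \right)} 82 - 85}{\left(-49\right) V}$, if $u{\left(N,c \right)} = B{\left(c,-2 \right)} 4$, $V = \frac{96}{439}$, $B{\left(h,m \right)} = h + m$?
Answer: $- \frac{323543}{1568} \approx -206.34$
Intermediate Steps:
$V = \frac{96}{439}$ ($V = 96 \cdot \frac{1}{439} = \frac{96}{439} \approx 0.21868$)
$u{\left(N,c \right)} = -8 + 4 c$ ($u{\left(N,c \right)} = \left(c - 2\right) 4 = \left(-2 + c\right) 4 = -8 + 4 c$)
$\frac{u{\left(-9,9 \right)} 82 - 85}{\left(-49\right) V} = \frac{\left(-8 + 4 \cdot 9\right) 82 - 85}{\left(-49\right) \frac{96}{439}} = \frac{\left(-8 + 36\right) 82 - 85}{- \frac{4704}{439}} = \left(28 \cdot 82 - 85\right) \left(- \frac{439}{4704}\right) = \left(2296 - 85\right) \left(- \frac{439}{4704}\right) = 2211 \left(- \frac{439}{4704}\right) = - \frac{323543}{1568}$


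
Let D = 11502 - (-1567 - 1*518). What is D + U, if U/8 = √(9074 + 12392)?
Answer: 13587 + 8*√21466 ≈ 14759.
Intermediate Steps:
U = 8*√21466 (U = 8*√(9074 + 12392) = 8*√21466 ≈ 1172.1)
D = 13587 (D = 11502 - (-1567 - 518) = 11502 - 1*(-2085) = 11502 + 2085 = 13587)
D + U = 13587 + 8*√21466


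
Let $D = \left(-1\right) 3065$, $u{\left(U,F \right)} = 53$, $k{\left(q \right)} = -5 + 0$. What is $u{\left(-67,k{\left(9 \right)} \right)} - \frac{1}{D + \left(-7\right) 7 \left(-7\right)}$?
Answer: $\frac{144267}{2722} \approx 53.0$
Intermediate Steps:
$k{\left(q \right)} = -5$
$D = -3065$
$u{\left(-67,k{\left(9 \right)} \right)} - \frac{1}{D + \left(-7\right) 7 \left(-7\right)} = 53 - \frac{1}{-3065 + \left(-7\right) 7 \left(-7\right)} = 53 - \frac{1}{-3065 - -343} = 53 - \frac{1}{-3065 + 343} = 53 - \frac{1}{-2722} = 53 - - \frac{1}{2722} = 53 + \frac{1}{2722} = \frac{144267}{2722}$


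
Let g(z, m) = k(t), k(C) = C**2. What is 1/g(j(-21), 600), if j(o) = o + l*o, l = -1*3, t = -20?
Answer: 1/400 ≈ 0.0025000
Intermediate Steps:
l = -3
j(o) = -2*o (j(o) = o - 3*o = -2*o)
g(z, m) = 400 (g(z, m) = (-20)**2 = 400)
1/g(j(-21), 600) = 1/400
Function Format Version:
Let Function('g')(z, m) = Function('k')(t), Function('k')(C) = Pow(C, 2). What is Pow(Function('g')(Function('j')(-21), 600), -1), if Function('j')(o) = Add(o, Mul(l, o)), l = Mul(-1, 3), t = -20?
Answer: Rational(1, 400) ≈ 0.0025000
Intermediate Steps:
l = -3
Function('j')(o) = Mul(-2, o) (Function('j')(o) = Add(o, Mul(-3, o)) = Mul(-2, o))
Function('g')(z, m) = 400 (Function('g')(z, m) = Pow(-20, 2) = 400)
Pow(Function('g')(Function('j')(-21), 600), -1) = Pow(400, -1) = Rational(1, 400)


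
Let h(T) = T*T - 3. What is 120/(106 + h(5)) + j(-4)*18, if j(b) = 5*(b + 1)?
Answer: -4305/16 ≈ -269.06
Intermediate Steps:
j(b) = 5 + 5*b (j(b) = 5*(1 + b) = 5 + 5*b)
h(T) = -3 + T² (h(T) = T² - 3 = -3 + T²)
120/(106 + h(5)) + j(-4)*18 = 120/(106 + (-3 + 5²)) + (5 + 5*(-4))*18 = 120/(106 + (-3 + 25)) + (5 - 20)*18 = 120/(106 + 22) - 15*18 = 120/128 - 270 = 120*(1/128) - 270 = 15/16 - 270 = -4305/16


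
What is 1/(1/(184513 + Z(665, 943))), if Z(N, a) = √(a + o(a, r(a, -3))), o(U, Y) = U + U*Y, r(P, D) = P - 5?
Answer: 184513 + 2*√221605 ≈ 1.8545e+5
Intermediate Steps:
r(P, D) = -5 + P
Z(N, a) = √(a + a*(-4 + a)) (Z(N, a) = √(a + a*(1 + (-5 + a))) = √(a + a*(-4 + a)))
1/(1/(184513 + Z(665, 943))) = 1/(1/(184513 + √(943*(-3 + 943)))) = 1/(1/(184513 + √(943*940))) = 1/(1/(184513 + √886420)) = 1/(1/(184513 + 2*√221605)) = 184513 + 2*√221605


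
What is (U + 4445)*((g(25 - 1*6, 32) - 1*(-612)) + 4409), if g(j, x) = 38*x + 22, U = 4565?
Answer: 56393590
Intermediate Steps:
g(j, x) = 22 + 38*x
(U + 4445)*((g(25 - 1*6, 32) - 1*(-612)) + 4409) = (4565 + 4445)*(((22 + 38*32) - 1*(-612)) + 4409) = 9010*(((22 + 1216) + 612) + 4409) = 9010*((1238 + 612) + 4409) = 9010*(1850 + 4409) = 9010*6259 = 56393590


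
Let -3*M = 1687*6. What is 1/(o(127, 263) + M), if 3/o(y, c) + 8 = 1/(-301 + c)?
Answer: -305/1029184 ≈ -0.00029635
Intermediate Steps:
o(y, c) = 3/(-8 + 1/(-301 + c))
M = -3374 (M = -1687*6/3 = -1/3*10122 = -3374)
1/(o(127, 263) + M) = 1/(3*(301 - 1*263)/(-2409 + 8*263) - 3374) = 1/(3*(301 - 263)/(-2409 + 2104) - 3374) = 1/(3*38/(-305) - 3374) = 1/(3*(-1/305)*38 - 3374) = 1/(-114/305 - 3374) = 1/(-1029184/305) = -305/1029184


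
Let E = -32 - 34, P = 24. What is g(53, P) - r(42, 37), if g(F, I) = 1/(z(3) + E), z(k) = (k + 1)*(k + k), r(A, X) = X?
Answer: -1555/42 ≈ -37.024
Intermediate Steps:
E = -66
z(k) = 2*k*(1 + k) (z(k) = (1 + k)*(2*k) = 2*k*(1 + k))
g(F, I) = -1/42 (g(F, I) = 1/(2*3*(1 + 3) - 66) = 1/(2*3*4 - 66) = 1/(24 - 66) = 1/(-42) = -1/42)
g(53, P) - r(42, 37) = -1/42 - 1*37 = -1/42 - 37 = -1555/42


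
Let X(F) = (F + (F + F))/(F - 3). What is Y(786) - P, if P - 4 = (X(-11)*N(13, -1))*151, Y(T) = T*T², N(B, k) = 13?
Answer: 6798162349/14 ≈ 4.8558e+8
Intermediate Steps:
X(F) = 3*F/(-3 + F) (X(F) = (F + 2*F)/(-3 + F) = (3*F)/(-3 + F) = 3*F/(-3 + F))
Y(T) = T³
P = 64835/14 (P = 4 + ((3*(-11)/(-3 - 11))*13)*151 = 4 + ((3*(-11)/(-14))*13)*151 = 4 + ((3*(-11)*(-1/14))*13)*151 = 4 + ((33/14)*13)*151 = 4 + (429/14)*151 = 4 + 64779/14 = 64835/14 ≈ 4631.1)
Y(786) - P = 786³ - 1*64835/14 = 485587656 - 64835/14 = 6798162349/14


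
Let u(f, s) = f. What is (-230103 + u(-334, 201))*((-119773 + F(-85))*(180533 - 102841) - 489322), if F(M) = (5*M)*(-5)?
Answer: 2106378008351506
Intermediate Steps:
F(M) = -25*M
(-230103 + u(-334, 201))*((-119773 + F(-85))*(180533 - 102841) - 489322) = (-230103 - 334)*((-119773 - 25*(-85))*(180533 - 102841) - 489322) = -230437*((-119773 + 2125)*77692 - 489322) = -230437*(-117648*77692 - 489322) = -230437*(-9140308416 - 489322) = -230437*(-9140797738) = 2106378008351506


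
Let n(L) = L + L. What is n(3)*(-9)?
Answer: -54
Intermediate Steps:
n(L) = 2*L
n(3)*(-9) = (2*3)*(-9) = 6*(-9) = -54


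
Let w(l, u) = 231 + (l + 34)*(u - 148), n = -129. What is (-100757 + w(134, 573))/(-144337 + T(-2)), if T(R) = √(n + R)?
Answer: 2101979731/10416584850 + 14563*I*√131/10416584850 ≈ 0.20179 + 1.6002e-5*I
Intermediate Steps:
T(R) = √(-129 + R)
w(l, u) = 231 + (-148 + u)*(34 + l) (w(l, u) = 231 + (34 + l)*(-148 + u) = 231 + (-148 + u)*(34 + l))
(-100757 + w(134, 573))/(-144337 + T(-2)) = (-100757 + (-4801 - 148*134 + 34*573 + 134*573))/(-144337 + √(-129 - 2)) = (-100757 + (-4801 - 19832 + 19482 + 76782))/(-144337 + √(-131)) = (-100757 + 71631)/(-144337 + I*√131) = -29126/(-144337 + I*√131)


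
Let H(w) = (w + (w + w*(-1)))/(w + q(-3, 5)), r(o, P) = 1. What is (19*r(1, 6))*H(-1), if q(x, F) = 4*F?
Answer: -1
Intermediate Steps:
H(w) = w/(20 + w) (H(w) = (w + (w + w*(-1)))/(w + 4*5) = (w + (w - w))/(w + 20) = (w + 0)/(20 + w) = w/(20 + w))
(19*r(1, 6))*H(-1) = (19*1)*(-1/(20 - 1)) = 19*(-1/19) = -1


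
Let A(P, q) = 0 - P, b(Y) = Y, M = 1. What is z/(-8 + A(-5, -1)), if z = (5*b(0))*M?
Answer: 0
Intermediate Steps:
z = 0 (z = (5*0)*1 = 0*1 = 0)
A(P, q) = -P
z/(-8 + A(-5, -1)) = 0/(-8 - 1*(-5)) = 0/(-8 + 5) = 0/(-3) = -1/3*0 = 0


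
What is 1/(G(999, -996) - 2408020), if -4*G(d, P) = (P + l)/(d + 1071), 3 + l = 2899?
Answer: -414/996920375 ≈ -4.1528e-7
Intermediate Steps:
l = 2896 (l = -3 + 2899 = 2896)
G(d, P) = -(2896 + P)/(4*(1071 + d)) (G(d, P) = -(P + 2896)/(4*(d + 1071)) = -(2896 + P)/(4*(1071 + d)))
1/(G(999, -996) - 2408020) = 1/((-2896 - 1*(-996))/(4*(1071 + 999)) - 2408020) = 1/((¼)*(-2896 + 996)/2070 - 2408020) = 1/((¼)*(1/2070)*(-1900) - 2408020) = 1/(-95/414 - 2408020) = 1/(-996920375/414) = -414/996920375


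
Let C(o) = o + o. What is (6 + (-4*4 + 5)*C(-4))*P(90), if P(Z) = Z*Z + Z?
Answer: 769860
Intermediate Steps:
C(o) = 2*o
P(Z) = Z + Z² (P(Z) = Z² + Z = Z + Z²)
(6 + (-4*4 + 5)*C(-4))*P(90) = (6 + (-4*4 + 5)*(2*(-4)))*(90*(1 + 90)) = (6 + (-16 + 5)*(-8))*(90*91) = (6 - 11*(-8))*8190 = (6 + 88)*8190 = 94*8190 = 769860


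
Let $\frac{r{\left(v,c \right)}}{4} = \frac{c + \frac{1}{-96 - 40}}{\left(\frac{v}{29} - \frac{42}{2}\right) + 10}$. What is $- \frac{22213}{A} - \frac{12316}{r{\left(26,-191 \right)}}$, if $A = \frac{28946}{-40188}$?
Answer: $\frac{334472973257110}{10902988509} \approx 30677.0$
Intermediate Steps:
$A = - \frac{14473}{20094}$ ($A = 28946 \left(- \frac{1}{40188}\right) = - \frac{14473}{20094} \approx -0.72026$)
$r{\left(v,c \right)} = \frac{4 \left(- \frac{1}{136} + c\right)}{-11 + \frac{v}{29}}$ ($r{\left(v,c \right)} = 4 \frac{c + \frac{1}{-96 - 40}}{\left(\frac{v}{29} - \frac{42}{2}\right) + 10} = 4 \frac{c + \frac{1}{-136}}{\left(v \frac{1}{29} - 21\right) + 10} = 4 \frac{c - \frac{1}{136}}{\left(\frac{v}{29} - 21\right) + 10} = 4 \frac{- \frac{1}{136} + c}{\left(-21 + \frac{v}{29}\right) + 10} = 4 \frac{- \frac{1}{136} + c}{-11 + \frac{v}{29}} = \frac{4 \left(- \frac{1}{136} + c\right)}{-11 + \frac{v}{29}}$)
$- \frac{22213}{A} - \frac{12316}{r{\left(26,-191 \right)}} = - \frac{22213}{- \frac{14473}{20094}} - \frac{12316}{\frac{29}{34} \frac{1}{-319 + 26} \left(-1 + 136 \left(-191\right)\right)} = \left(-22213\right) \left(- \frac{20094}{14473}\right) - \frac{12316}{\frac{29}{34} \frac{1}{-293} \left(-1 - 25976\right)} = \frac{446348022}{14473} - \frac{12316}{\frac{29}{34} \left(- \frac{1}{293}\right) \left(-25977\right)} = \frac{446348022}{14473} - \frac{12316}{\frac{753333}{9962}} = \frac{446348022}{14473} - \frac{122691992}{753333} = \frac{334472973257110}{10902988509}$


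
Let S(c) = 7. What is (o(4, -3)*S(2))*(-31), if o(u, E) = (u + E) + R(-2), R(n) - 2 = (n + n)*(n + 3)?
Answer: 217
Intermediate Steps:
R(n) = 2 + 2*n*(3 + n) (R(n) = 2 + (n + n)*(n + 3) = 2 + (2*n)*(3 + n) = 2 + 2*n*(3 + n))
o(u, E) = -2 + E + u (o(u, E) = (u + E) + (2 + 2*(-2)² + 6*(-2)) = (E + u) + (2 + 2*4 - 12) = (E + u) + (2 + 8 - 12) = (E + u) - 2 = -2 + E + u)
(o(4, -3)*S(2))*(-31) = ((-2 - 3 + 4)*7)*(-31) = -1*7*(-31) = -7*(-31) = 217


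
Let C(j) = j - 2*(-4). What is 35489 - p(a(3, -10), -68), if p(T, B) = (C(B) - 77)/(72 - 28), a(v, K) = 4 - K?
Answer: 1561653/44 ≈ 35492.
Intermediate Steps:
C(j) = 8 + j (C(j) = j + 8 = 8 + j)
p(T, B) = -69/44 + B/44 (p(T, B) = ((8 + B) - 77)/(72 - 28) = (-69 + B)/44 = (-69 + B)*(1/44) = -69/44 + B/44)
35489 - p(a(3, -10), -68) = 35489 - (-69/44 + (1/44)*(-68)) = 35489 - (-69/44 - 17/11) = 35489 - 1*(-137/44) = 35489 + 137/44 = 1561653/44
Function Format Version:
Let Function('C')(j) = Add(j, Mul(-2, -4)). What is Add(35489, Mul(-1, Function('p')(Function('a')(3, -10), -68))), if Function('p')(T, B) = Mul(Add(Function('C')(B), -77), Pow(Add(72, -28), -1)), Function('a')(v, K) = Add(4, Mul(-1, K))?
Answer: Rational(1561653, 44) ≈ 35492.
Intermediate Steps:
Function('C')(j) = Add(8, j) (Function('C')(j) = Add(j, 8) = Add(8, j))
Function('p')(T, B) = Add(Rational(-69, 44), Mul(Rational(1, 44), B)) (Function('p')(T, B) = Mul(Add(Add(8, B), -77), Pow(Add(72, -28), -1)) = Mul(Add(-69, B), Pow(44, -1)) = Mul(Add(-69, B), Rational(1, 44)) = Add(Rational(-69, 44), Mul(Rational(1, 44), B)))
Add(35489, Mul(-1, Function('p')(Function('a')(3, -10), -68))) = Add(35489, Mul(-1, Add(Rational(-69, 44), Mul(Rational(1, 44), -68)))) = Add(35489, Mul(-1, Add(Rational(-69, 44), Rational(-17, 11)))) = Add(35489, Mul(-1, Rational(-137, 44))) = Add(35489, Rational(137, 44)) = Rational(1561653, 44)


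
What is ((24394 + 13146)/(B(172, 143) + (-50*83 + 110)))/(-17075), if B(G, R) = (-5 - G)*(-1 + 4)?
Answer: 7508/15609965 ≈ 0.00048098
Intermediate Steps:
B(G, R) = -15 - 3*G (B(G, R) = (-5 - G)*3 = -15 - 3*G)
((24394 + 13146)/(B(172, 143) + (-50*83 + 110)))/(-17075) = ((24394 + 13146)/((-15 - 3*172) + (-50*83 + 110)))/(-17075) = (37540/((-15 - 516) + (-4150 + 110)))*(-1/17075) = (37540/(-531 - 4040))*(-1/17075) = (37540/(-4571))*(-1/17075) = (37540*(-1/4571))*(-1/17075) = -37540/4571*(-1/17075) = 7508/15609965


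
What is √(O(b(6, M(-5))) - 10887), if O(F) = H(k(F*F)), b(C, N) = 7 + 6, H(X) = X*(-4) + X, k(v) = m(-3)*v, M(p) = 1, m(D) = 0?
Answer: I*√10887 ≈ 104.34*I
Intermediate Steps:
k(v) = 0 (k(v) = 0*v = 0)
H(X) = -3*X (H(X) = -4*X + X = -3*X)
b(C, N) = 13
O(F) = 0 (O(F) = -3*0 = 0)
√(O(b(6, M(-5))) - 10887) = √(0 - 10887) = √(-10887) = I*√10887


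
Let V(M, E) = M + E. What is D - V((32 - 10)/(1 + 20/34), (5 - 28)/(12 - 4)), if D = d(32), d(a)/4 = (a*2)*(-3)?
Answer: -168259/216 ≈ -778.98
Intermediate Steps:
d(a) = -24*a (d(a) = 4*((a*2)*(-3)) = 4*((2*a)*(-3)) = 4*(-6*a) = -24*a)
D = -768 (D = -24*32 = -768)
V(M, E) = E + M
D - V((32 - 10)/(1 + 20/34), (5 - 28)/(12 - 4)) = -768 - ((5 - 28)/(12 - 4) + (32 - 10)/(1 + 20/34)) = -768 - (-23/8 + 22/(1 + 20*(1/34))) = -768 - (-23*⅛ + 22/(1 + 10/17)) = -768 - (-23/8 + 22/(27/17)) = -768 - (-23/8 + 22*(17/27)) = -768 - (-23/8 + 374/27) = -768 - 1*2371/216 = -768 - 2371/216 = -168259/216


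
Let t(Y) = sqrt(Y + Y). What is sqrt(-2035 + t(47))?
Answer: sqrt(-2035 + sqrt(94)) ≈ 45.003*I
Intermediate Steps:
t(Y) = sqrt(2)*sqrt(Y) (t(Y) = sqrt(2*Y) = sqrt(2)*sqrt(Y))
sqrt(-2035 + t(47)) = sqrt(-2035 + sqrt(2)*sqrt(47)) = sqrt(-2035 + sqrt(94))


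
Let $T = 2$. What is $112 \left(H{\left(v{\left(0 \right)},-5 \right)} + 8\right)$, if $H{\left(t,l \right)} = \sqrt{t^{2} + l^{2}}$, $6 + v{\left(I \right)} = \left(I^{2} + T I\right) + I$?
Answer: $896 + 112 \sqrt{61} \approx 1770.7$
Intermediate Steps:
$v{\left(I \right)} = -6 + I^{2} + 3 I$ ($v{\left(I \right)} = -6 + \left(\left(I^{2} + 2 I\right) + I\right) = -6 + \left(I^{2} + 3 I\right) = -6 + I^{2} + 3 I$)
$H{\left(t,l \right)} = \sqrt{l^{2} + t^{2}}$
$112 \left(H{\left(v{\left(0 \right)},-5 \right)} + 8\right) = 112 \left(\sqrt{\left(-5\right)^{2} + \left(-6 + 0^{2} + 3 \cdot 0\right)^{2}} + 8\right) = 112 \left(\sqrt{25 + \left(-6 + 0 + 0\right)^{2}} + 8\right) = 112 \left(\sqrt{25 + \left(-6\right)^{2}} + 8\right) = 112 \left(\sqrt{25 + 36} + 8\right) = 112 \left(\sqrt{61} + 8\right) = 112 \left(8 + \sqrt{61}\right) = 896 + 112 \sqrt{61}$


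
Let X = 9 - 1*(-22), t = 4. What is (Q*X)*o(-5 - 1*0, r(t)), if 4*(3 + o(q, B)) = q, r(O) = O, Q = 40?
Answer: -5270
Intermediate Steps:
X = 31 (X = 9 + 22 = 31)
o(q, B) = -3 + q/4
(Q*X)*o(-5 - 1*0, r(t)) = (40*31)*(-3 + (-5 - 1*0)/4) = 1240*(-3 + (-5 + 0)/4) = 1240*(-3 + (¼)*(-5)) = 1240*(-3 - 5/4) = 1240*(-17/4) = -5270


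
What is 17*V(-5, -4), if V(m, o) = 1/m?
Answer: -17/5 ≈ -3.4000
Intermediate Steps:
17*V(-5, -4) = 17/(-5) = 17*(-⅕) = -17/5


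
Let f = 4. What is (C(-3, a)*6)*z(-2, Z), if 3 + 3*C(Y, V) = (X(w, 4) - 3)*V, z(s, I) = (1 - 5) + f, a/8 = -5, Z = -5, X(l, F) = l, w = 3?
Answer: 0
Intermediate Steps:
a = -40 (a = 8*(-5) = -40)
z(s, I) = 0 (z(s, I) = (1 - 5) + 4 = -4 + 4 = 0)
C(Y, V) = -1 (C(Y, V) = -1 + ((3 - 3)*V)/3 = -1 + (0*V)/3 = -1 + (1/3)*0 = -1 + 0 = -1)
(C(-3, a)*6)*z(-2, Z) = -1*6*0 = -6*0 = 0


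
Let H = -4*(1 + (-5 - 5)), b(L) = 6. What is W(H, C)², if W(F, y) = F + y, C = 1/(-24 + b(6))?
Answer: 418609/324 ≈ 1292.0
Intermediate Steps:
H = 36 (H = -4*(1 - 10) = -4*(-9) = 36)
C = -1/18 (C = 1/(-24 + 6) = 1/(-18) = -1/18 ≈ -0.055556)
W(H, C)² = (36 - 1/18)² = (647/18)² = 418609/324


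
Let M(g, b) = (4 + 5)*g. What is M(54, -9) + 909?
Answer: 1395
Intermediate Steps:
M(g, b) = 9*g
M(54, -9) + 909 = 9*54 + 909 = 486 + 909 = 1395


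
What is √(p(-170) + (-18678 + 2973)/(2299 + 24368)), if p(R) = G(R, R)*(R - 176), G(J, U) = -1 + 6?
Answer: I*√15193478805/2963 ≈ 41.6*I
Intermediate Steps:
G(J, U) = 5
p(R) = -880 + 5*R (p(R) = 5*(R - 176) = 5*(-176 + R) = -880 + 5*R)
√(p(-170) + (-18678 + 2973)/(2299 + 24368)) = √((-880 + 5*(-170)) + (-18678 + 2973)/(2299 + 24368)) = √((-880 - 850) - 15705/26667) = √(-1730 - 15705*1/26667) = √(-1730 - 1745/2963) = √(-5127735/2963) = I*√15193478805/2963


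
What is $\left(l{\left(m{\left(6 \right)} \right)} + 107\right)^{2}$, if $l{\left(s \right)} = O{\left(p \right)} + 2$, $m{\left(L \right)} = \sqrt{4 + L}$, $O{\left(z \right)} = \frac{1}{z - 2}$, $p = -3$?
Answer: $\frac{295936}{25} \approx 11837.0$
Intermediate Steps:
$O{\left(z \right)} = \frac{1}{-2 + z}$
$l{\left(s \right)} = \frac{9}{5}$ ($l{\left(s \right)} = \frac{1}{-2 - 3} + 2 = \frac{1}{-5} + 2 = - \frac{1}{5} + 2 = \frac{9}{5}$)
$\left(l{\left(m{\left(6 \right)} \right)} + 107\right)^{2} = \left(\frac{9}{5} + 107\right)^{2} = \left(\frac{544}{5}\right)^{2} = \frac{295936}{25}$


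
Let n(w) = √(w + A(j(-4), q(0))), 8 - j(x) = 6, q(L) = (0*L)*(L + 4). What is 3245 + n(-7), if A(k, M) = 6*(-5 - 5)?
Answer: 3245 + I*√67 ≈ 3245.0 + 8.1853*I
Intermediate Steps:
q(L) = 0 (q(L) = 0*(4 + L) = 0)
j(x) = 2 (j(x) = 8 - 1*6 = 8 - 6 = 2)
A(k, M) = -60 (A(k, M) = 6*(-10) = -60)
n(w) = √(-60 + w) (n(w) = √(w - 60) = √(-60 + w))
3245 + n(-7) = 3245 + √(-60 - 7) = 3245 + √(-67) = 3245 + I*√67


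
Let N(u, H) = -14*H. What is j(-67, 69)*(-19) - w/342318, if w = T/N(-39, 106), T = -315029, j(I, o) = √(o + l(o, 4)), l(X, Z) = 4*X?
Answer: -315029/507999912 - 19*√345 ≈ -352.91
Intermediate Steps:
j(I, o) = √5*√o (j(I, o) = √(o + 4*o) = √(5*o) = √5*√o)
w = 315029/1484 (w = -315029/((-14*106)) = -315029/(-1484) = -315029*(-1/1484) = 315029/1484 ≈ 212.28)
j(-67, 69)*(-19) - w/342318 = (√5*√69)*(-19) - 315029/(1484*342318) = √345*(-19) - 315029/(1484*342318) = -19*√345 - 1*315029/507999912 = -19*√345 - 315029/507999912 = -315029/507999912 - 19*√345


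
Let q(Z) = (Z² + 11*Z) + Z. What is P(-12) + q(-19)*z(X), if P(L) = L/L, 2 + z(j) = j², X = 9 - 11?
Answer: 267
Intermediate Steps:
q(Z) = Z² + 12*Z
X = -2
z(j) = -2 + j²
P(L) = 1
P(-12) + q(-19)*z(X) = 1 + (-19*(12 - 19))*(-2 + (-2)²) = 1 + (-19*(-7))*(-2 + 4) = 1 + 133*2 = 1 + 266 = 267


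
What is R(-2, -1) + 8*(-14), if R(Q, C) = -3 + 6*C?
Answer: -121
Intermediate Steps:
R(-2, -1) + 8*(-14) = (-3 + 6*(-1)) + 8*(-14) = (-3 - 6) - 112 = -9 - 112 = -121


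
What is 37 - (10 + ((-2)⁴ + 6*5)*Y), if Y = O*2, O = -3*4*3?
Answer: 3339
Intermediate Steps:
O = -36 (O = -12*3 = -36)
Y = -72 (Y = -36*2 = -72)
37 - (10 + ((-2)⁴ + 6*5)*Y) = 37 - (10 + ((-2)⁴ + 6*5)*(-72)) = 37 - (10 + (16 + 30)*(-72)) = 37 - (10 + 46*(-72)) = 37 - (10 - 3312) = 37 - 1*(-3302) = 37 + 3302 = 3339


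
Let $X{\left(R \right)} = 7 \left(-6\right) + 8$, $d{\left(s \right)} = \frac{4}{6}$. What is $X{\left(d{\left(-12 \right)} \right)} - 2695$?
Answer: $-2729$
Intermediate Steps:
$d{\left(s \right)} = \frac{2}{3}$ ($d{\left(s \right)} = 4 \cdot \frac{1}{6} = \frac{2}{3}$)
$X{\left(R \right)} = -34$ ($X{\left(R \right)} = -42 + 8 = -34$)
$X{\left(d{\left(-12 \right)} \right)} - 2695 = -34 - 2695 = -2729$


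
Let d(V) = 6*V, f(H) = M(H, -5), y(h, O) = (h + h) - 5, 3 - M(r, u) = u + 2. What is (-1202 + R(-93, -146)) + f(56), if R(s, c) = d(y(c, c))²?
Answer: 3174328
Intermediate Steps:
M(r, u) = 1 - u (M(r, u) = 3 - (u + 2) = 3 - (2 + u) = 3 + (-2 - u) = 1 - u)
y(h, O) = -5 + 2*h (y(h, O) = 2*h - 5 = -5 + 2*h)
f(H) = 6 (f(H) = 1 - 1*(-5) = 1 + 5 = 6)
R(s, c) = (-30 + 12*c)² (R(s, c) = (6*(-5 + 2*c))² = (-30 + 12*c)²)
(-1202 + R(-93, -146)) + f(56) = (-1202 + 36*(-5 + 2*(-146))²) + 6 = (-1202 + 36*(-5 - 292)²) + 6 = (-1202 + 36*(-297)²) + 6 = (-1202 + 36*88209) + 6 = (-1202 + 3175524) + 6 = 3174322 + 6 = 3174328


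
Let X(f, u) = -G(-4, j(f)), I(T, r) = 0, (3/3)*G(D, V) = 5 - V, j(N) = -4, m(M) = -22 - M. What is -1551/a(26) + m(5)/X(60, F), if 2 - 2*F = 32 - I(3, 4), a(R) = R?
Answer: -1473/26 ≈ -56.654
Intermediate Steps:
G(D, V) = 5 - V
F = -15 (F = 1 - (32 - 1*0)/2 = 1 - (32 + 0)/2 = 1 - ½*32 = 1 - 16 = -15)
X(f, u) = -9 (X(f, u) = -(5 - 1*(-4)) = -(5 + 4) = -1*9 = -9)
-1551/a(26) + m(5)/X(60, F) = -1551/26 + (-22 - 1*5)/(-9) = -1551*1/26 + (-22 - 5)*(-⅑) = -1551/26 - 27*(-⅑) = -1551/26 + 3 = -1473/26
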